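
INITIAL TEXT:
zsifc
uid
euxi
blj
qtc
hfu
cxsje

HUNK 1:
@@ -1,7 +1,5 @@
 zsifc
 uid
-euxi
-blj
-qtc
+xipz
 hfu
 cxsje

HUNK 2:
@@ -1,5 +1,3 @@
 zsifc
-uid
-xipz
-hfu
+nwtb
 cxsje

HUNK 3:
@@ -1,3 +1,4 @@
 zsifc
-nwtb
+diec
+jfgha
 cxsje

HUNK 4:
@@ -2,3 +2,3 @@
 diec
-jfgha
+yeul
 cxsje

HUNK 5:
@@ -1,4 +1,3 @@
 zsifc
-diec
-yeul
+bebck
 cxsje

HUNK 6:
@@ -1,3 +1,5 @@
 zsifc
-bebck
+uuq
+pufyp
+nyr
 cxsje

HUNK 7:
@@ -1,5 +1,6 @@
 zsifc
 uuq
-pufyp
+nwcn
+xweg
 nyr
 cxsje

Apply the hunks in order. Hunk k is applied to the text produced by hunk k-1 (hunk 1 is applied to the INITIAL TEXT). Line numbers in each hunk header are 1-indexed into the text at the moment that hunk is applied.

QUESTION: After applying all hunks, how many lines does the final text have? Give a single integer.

Hunk 1: at line 1 remove [euxi,blj,qtc] add [xipz] -> 5 lines: zsifc uid xipz hfu cxsje
Hunk 2: at line 1 remove [uid,xipz,hfu] add [nwtb] -> 3 lines: zsifc nwtb cxsje
Hunk 3: at line 1 remove [nwtb] add [diec,jfgha] -> 4 lines: zsifc diec jfgha cxsje
Hunk 4: at line 2 remove [jfgha] add [yeul] -> 4 lines: zsifc diec yeul cxsje
Hunk 5: at line 1 remove [diec,yeul] add [bebck] -> 3 lines: zsifc bebck cxsje
Hunk 6: at line 1 remove [bebck] add [uuq,pufyp,nyr] -> 5 lines: zsifc uuq pufyp nyr cxsje
Hunk 7: at line 1 remove [pufyp] add [nwcn,xweg] -> 6 lines: zsifc uuq nwcn xweg nyr cxsje
Final line count: 6

Answer: 6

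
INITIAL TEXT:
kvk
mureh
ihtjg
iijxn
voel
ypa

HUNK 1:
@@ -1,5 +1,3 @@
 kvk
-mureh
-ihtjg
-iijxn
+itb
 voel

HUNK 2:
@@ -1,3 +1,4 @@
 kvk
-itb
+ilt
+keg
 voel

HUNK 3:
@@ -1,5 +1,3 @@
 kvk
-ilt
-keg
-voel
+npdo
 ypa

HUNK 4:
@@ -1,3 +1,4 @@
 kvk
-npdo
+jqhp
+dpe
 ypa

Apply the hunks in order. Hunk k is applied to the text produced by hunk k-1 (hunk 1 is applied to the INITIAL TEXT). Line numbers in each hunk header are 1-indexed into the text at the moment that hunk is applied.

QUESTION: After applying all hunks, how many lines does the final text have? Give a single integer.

Answer: 4

Derivation:
Hunk 1: at line 1 remove [mureh,ihtjg,iijxn] add [itb] -> 4 lines: kvk itb voel ypa
Hunk 2: at line 1 remove [itb] add [ilt,keg] -> 5 lines: kvk ilt keg voel ypa
Hunk 3: at line 1 remove [ilt,keg,voel] add [npdo] -> 3 lines: kvk npdo ypa
Hunk 4: at line 1 remove [npdo] add [jqhp,dpe] -> 4 lines: kvk jqhp dpe ypa
Final line count: 4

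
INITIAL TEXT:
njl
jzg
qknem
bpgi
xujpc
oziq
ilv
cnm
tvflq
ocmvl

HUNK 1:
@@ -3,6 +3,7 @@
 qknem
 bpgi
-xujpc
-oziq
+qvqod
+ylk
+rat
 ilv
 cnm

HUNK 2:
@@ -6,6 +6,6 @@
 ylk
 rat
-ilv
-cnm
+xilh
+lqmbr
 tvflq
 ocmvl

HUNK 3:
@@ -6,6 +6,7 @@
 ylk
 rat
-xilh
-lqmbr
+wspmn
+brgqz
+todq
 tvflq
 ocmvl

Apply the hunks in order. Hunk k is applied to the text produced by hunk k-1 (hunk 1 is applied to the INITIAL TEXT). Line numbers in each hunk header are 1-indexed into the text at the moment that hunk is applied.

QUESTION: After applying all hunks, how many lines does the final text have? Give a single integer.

Hunk 1: at line 3 remove [xujpc,oziq] add [qvqod,ylk,rat] -> 11 lines: njl jzg qknem bpgi qvqod ylk rat ilv cnm tvflq ocmvl
Hunk 2: at line 6 remove [ilv,cnm] add [xilh,lqmbr] -> 11 lines: njl jzg qknem bpgi qvqod ylk rat xilh lqmbr tvflq ocmvl
Hunk 3: at line 6 remove [xilh,lqmbr] add [wspmn,brgqz,todq] -> 12 lines: njl jzg qknem bpgi qvqod ylk rat wspmn brgqz todq tvflq ocmvl
Final line count: 12

Answer: 12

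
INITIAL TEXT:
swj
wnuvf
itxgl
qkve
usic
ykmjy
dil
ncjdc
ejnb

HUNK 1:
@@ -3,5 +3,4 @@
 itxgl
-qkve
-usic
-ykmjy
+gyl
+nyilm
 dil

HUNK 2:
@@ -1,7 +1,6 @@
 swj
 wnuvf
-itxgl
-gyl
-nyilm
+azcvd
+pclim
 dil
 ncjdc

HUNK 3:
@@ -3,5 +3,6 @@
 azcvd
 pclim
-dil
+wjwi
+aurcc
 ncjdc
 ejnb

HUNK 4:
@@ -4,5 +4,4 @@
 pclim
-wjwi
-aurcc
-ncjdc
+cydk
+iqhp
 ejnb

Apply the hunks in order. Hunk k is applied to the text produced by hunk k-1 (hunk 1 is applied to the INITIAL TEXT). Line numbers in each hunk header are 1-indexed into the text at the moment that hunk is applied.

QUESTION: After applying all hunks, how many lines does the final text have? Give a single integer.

Answer: 7

Derivation:
Hunk 1: at line 3 remove [qkve,usic,ykmjy] add [gyl,nyilm] -> 8 lines: swj wnuvf itxgl gyl nyilm dil ncjdc ejnb
Hunk 2: at line 1 remove [itxgl,gyl,nyilm] add [azcvd,pclim] -> 7 lines: swj wnuvf azcvd pclim dil ncjdc ejnb
Hunk 3: at line 3 remove [dil] add [wjwi,aurcc] -> 8 lines: swj wnuvf azcvd pclim wjwi aurcc ncjdc ejnb
Hunk 4: at line 4 remove [wjwi,aurcc,ncjdc] add [cydk,iqhp] -> 7 lines: swj wnuvf azcvd pclim cydk iqhp ejnb
Final line count: 7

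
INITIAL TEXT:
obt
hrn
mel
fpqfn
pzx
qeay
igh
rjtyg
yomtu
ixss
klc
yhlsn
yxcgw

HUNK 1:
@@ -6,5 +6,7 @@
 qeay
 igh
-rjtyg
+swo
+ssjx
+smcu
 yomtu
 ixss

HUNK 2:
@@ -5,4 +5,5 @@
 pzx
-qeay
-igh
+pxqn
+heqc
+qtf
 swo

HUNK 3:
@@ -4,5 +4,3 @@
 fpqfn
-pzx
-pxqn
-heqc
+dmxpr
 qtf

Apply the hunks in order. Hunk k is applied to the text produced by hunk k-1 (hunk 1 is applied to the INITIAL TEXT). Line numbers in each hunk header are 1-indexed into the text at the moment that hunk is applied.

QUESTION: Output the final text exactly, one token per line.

Hunk 1: at line 6 remove [rjtyg] add [swo,ssjx,smcu] -> 15 lines: obt hrn mel fpqfn pzx qeay igh swo ssjx smcu yomtu ixss klc yhlsn yxcgw
Hunk 2: at line 5 remove [qeay,igh] add [pxqn,heqc,qtf] -> 16 lines: obt hrn mel fpqfn pzx pxqn heqc qtf swo ssjx smcu yomtu ixss klc yhlsn yxcgw
Hunk 3: at line 4 remove [pzx,pxqn,heqc] add [dmxpr] -> 14 lines: obt hrn mel fpqfn dmxpr qtf swo ssjx smcu yomtu ixss klc yhlsn yxcgw

Answer: obt
hrn
mel
fpqfn
dmxpr
qtf
swo
ssjx
smcu
yomtu
ixss
klc
yhlsn
yxcgw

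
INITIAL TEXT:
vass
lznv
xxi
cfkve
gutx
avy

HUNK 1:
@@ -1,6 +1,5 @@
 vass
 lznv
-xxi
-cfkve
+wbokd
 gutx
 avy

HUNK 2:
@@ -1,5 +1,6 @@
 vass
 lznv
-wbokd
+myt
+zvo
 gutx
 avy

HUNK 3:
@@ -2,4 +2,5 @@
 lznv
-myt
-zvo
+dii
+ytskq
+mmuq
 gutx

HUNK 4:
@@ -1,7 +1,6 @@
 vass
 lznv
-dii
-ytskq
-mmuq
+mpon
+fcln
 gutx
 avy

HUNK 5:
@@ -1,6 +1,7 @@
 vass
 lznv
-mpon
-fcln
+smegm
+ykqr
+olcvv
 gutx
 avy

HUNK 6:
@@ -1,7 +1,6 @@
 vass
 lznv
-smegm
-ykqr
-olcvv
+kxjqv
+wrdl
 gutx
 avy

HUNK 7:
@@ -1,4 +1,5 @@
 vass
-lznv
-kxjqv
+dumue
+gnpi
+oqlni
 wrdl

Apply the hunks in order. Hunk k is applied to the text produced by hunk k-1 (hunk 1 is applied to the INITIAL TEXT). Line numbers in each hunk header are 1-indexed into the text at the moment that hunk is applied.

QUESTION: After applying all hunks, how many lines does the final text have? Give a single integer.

Hunk 1: at line 1 remove [xxi,cfkve] add [wbokd] -> 5 lines: vass lznv wbokd gutx avy
Hunk 2: at line 1 remove [wbokd] add [myt,zvo] -> 6 lines: vass lznv myt zvo gutx avy
Hunk 3: at line 2 remove [myt,zvo] add [dii,ytskq,mmuq] -> 7 lines: vass lznv dii ytskq mmuq gutx avy
Hunk 4: at line 1 remove [dii,ytskq,mmuq] add [mpon,fcln] -> 6 lines: vass lznv mpon fcln gutx avy
Hunk 5: at line 1 remove [mpon,fcln] add [smegm,ykqr,olcvv] -> 7 lines: vass lznv smegm ykqr olcvv gutx avy
Hunk 6: at line 1 remove [smegm,ykqr,olcvv] add [kxjqv,wrdl] -> 6 lines: vass lznv kxjqv wrdl gutx avy
Hunk 7: at line 1 remove [lznv,kxjqv] add [dumue,gnpi,oqlni] -> 7 lines: vass dumue gnpi oqlni wrdl gutx avy
Final line count: 7

Answer: 7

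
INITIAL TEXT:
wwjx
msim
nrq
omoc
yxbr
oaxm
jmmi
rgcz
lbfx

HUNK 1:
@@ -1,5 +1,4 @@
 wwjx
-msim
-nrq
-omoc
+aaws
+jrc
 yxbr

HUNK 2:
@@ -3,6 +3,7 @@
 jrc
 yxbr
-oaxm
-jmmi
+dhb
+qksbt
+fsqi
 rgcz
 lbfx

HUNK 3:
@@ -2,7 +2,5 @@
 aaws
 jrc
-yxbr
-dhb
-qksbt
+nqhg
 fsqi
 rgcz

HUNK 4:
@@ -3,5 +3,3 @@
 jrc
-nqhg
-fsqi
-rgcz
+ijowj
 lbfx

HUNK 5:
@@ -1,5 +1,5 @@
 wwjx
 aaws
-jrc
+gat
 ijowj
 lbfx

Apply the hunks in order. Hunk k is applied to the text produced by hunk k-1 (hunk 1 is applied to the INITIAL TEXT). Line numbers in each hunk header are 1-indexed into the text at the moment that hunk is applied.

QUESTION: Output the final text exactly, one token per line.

Hunk 1: at line 1 remove [msim,nrq,omoc] add [aaws,jrc] -> 8 lines: wwjx aaws jrc yxbr oaxm jmmi rgcz lbfx
Hunk 2: at line 3 remove [oaxm,jmmi] add [dhb,qksbt,fsqi] -> 9 lines: wwjx aaws jrc yxbr dhb qksbt fsqi rgcz lbfx
Hunk 3: at line 2 remove [yxbr,dhb,qksbt] add [nqhg] -> 7 lines: wwjx aaws jrc nqhg fsqi rgcz lbfx
Hunk 4: at line 3 remove [nqhg,fsqi,rgcz] add [ijowj] -> 5 lines: wwjx aaws jrc ijowj lbfx
Hunk 5: at line 1 remove [jrc] add [gat] -> 5 lines: wwjx aaws gat ijowj lbfx

Answer: wwjx
aaws
gat
ijowj
lbfx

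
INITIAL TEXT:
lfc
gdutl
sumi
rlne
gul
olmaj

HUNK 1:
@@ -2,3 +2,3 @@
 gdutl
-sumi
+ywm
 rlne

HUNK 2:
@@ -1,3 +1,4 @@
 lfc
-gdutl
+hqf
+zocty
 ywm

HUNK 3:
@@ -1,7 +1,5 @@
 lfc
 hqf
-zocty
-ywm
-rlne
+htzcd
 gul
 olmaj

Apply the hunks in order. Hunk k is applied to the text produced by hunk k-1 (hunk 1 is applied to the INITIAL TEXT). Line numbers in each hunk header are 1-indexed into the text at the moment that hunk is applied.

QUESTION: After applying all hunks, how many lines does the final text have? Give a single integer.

Hunk 1: at line 2 remove [sumi] add [ywm] -> 6 lines: lfc gdutl ywm rlne gul olmaj
Hunk 2: at line 1 remove [gdutl] add [hqf,zocty] -> 7 lines: lfc hqf zocty ywm rlne gul olmaj
Hunk 3: at line 1 remove [zocty,ywm,rlne] add [htzcd] -> 5 lines: lfc hqf htzcd gul olmaj
Final line count: 5

Answer: 5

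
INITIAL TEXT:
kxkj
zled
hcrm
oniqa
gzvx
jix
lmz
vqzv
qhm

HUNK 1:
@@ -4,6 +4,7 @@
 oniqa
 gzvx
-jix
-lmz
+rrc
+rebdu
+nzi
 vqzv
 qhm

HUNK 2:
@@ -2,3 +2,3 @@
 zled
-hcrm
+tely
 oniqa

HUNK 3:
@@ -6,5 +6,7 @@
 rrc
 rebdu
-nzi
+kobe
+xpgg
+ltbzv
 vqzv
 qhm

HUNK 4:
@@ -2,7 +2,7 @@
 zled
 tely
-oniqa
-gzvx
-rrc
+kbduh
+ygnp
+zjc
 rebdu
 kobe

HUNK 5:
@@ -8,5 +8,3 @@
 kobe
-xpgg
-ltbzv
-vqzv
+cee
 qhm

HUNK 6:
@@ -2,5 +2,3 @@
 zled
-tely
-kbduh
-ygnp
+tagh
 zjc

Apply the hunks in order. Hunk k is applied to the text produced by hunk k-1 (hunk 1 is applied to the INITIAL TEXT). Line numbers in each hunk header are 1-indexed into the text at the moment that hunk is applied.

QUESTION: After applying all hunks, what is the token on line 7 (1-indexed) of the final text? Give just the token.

Answer: cee

Derivation:
Hunk 1: at line 4 remove [jix,lmz] add [rrc,rebdu,nzi] -> 10 lines: kxkj zled hcrm oniqa gzvx rrc rebdu nzi vqzv qhm
Hunk 2: at line 2 remove [hcrm] add [tely] -> 10 lines: kxkj zled tely oniqa gzvx rrc rebdu nzi vqzv qhm
Hunk 3: at line 6 remove [nzi] add [kobe,xpgg,ltbzv] -> 12 lines: kxkj zled tely oniqa gzvx rrc rebdu kobe xpgg ltbzv vqzv qhm
Hunk 4: at line 2 remove [oniqa,gzvx,rrc] add [kbduh,ygnp,zjc] -> 12 lines: kxkj zled tely kbduh ygnp zjc rebdu kobe xpgg ltbzv vqzv qhm
Hunk 5: at line 8 remove [xpgg,ltbzv,vqzv] add [cee] -> 10 lines: kxkj zled tely kbduh ygnp zjc rebdu kobe cee qhm
Hunk 6: at line 2 remove [tely,kbduh,ygnp] add [tagh] -> 8 lines: kxkj zled tagh zjc rebdu kobe cee qhm
Final line 7: cee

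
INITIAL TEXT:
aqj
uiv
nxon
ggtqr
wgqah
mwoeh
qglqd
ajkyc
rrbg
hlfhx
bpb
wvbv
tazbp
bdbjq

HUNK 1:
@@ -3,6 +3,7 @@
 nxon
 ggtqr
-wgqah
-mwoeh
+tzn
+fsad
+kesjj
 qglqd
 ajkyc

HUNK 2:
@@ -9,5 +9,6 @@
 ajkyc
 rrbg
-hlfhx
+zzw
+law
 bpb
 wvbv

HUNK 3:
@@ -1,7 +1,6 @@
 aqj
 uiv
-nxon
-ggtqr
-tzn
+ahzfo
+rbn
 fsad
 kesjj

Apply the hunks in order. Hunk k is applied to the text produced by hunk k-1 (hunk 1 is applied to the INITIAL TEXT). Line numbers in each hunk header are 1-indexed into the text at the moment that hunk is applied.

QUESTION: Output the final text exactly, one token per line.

Hunk 1: at line 3 remove [wgqah,mwoeh] add [tzn,fsad,kesjj] -> 15 lines: aqj uiv nxon ggtqr tzn fsad kesjj qglqd ajkyc rrbg hlfhx bpb wvbv tazbp bdbjq
Hunk 2: at line 9 remove [hlfhx] add [zzw,law] -> 16 lines: aqj uiv nxon ggtqr tzn fsad kesjj qglqd ajkyc rrbg zzw law bpb wvbv tazbp bdbjq
Hunk 3: at line 1 remove [nxon,ggtqr,tzn] add [ahzfo,rbn] -> 15 lines: aqj uiv ahzfo rbn fsad kesjj qglqd ajkyc rrbg zzw law bpb wvbv tazbp bdbjq

Answer: aqj
uiv
ahzfo
rbn
fsad
kesjj
qglqd
ajkyc
rrbg
zzw
law
bpb
wvbv
tazbp
bdbjq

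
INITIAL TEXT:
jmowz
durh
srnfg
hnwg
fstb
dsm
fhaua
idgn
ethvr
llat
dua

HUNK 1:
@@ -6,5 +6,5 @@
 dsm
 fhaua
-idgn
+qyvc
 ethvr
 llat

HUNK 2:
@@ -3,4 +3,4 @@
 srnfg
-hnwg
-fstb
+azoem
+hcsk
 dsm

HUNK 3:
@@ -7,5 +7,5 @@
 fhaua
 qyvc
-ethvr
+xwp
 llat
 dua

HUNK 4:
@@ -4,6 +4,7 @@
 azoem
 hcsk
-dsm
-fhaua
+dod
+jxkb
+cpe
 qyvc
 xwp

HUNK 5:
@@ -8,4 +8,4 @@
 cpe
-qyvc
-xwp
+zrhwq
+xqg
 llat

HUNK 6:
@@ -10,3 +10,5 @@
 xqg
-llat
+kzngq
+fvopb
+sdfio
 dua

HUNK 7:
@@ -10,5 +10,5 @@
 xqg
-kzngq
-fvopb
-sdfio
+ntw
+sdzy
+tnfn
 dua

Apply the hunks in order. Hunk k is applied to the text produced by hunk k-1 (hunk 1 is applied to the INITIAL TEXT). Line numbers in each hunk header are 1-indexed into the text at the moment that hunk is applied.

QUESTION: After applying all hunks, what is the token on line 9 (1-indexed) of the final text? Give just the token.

Answer: zrhwq

Derivation:
Hunk 1: at line 6 remove [idgn] add [qyvc] -> 11 lines: jmowz durh srnfg hnwg fstb dsm fhaua qyvc ethvr llat dua
Hunk 2: at line 3 remove [hnwg,fstb] add [azoem,hcsk] -> 11 lines: jmowz durh srnfg azoem hcsk dsm fhaua qyvc ethvr llat dua
Hunk 3: at line 7 remove [ethvr] add [xwp] -> 11 lines: jmowz durh srnfg azoem hcsk dsm fhaua qyvc xwp llat dua
Hunk 4: at line 4 remove [dsm,fhaua] add [dod,jxkb,cpe] -> 12 lines: jmowz durh srnfg azoem hcsk dod jxkb cpe qyvc xwp llat dua
Hunk 5: at line 8 remove [qyvc,xwp] add [zrhwq,xqg] -> 12 lines: jmowz durh srnfg azoem hcsk dod jxkb cpe zrhwq xqg llat dua
Hunk 6: at line 10 remove [llat] add [kzngq,fvopb,sdfio] -> 14 lines: jmowz durh srnfg azoem hcsk dod jxkb cpe zrhwq xqg kzngq fvopb sdfio dua
Hunk 7: at line 10 remove [kzngq,fvopb,sdfio] add [ntw,sdzy,tnfn] -> 14 lines: jmowz durh srnfg azoem hcsk dod jxkb cpe zrhwq xqg ntw sdzy tnfn dua
Final line 9: zrhwq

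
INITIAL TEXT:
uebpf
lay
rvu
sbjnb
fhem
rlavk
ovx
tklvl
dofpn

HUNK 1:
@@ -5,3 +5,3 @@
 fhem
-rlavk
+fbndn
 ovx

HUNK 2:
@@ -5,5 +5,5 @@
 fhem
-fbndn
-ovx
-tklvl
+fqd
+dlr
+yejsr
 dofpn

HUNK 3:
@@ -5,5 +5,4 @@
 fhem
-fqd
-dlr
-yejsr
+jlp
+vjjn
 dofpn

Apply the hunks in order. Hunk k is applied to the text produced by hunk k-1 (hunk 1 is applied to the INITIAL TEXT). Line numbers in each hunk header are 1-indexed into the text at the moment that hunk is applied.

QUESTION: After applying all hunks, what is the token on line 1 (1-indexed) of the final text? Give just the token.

Hunk 1: at line 5 remove [rlavk] add [fbndn] -> 9 lines: uebpf lay rvu sbjnb fhem fbndn ovx tklvl dofpn
Hunk 2: at line 5 remove [fbndn,ovx,tklvl] add [fqd,dlr,yejsr] -> 9 lines: uebpf lay rvu sbjnb fhem fqd dlr yejsr dofpn
Hunk 3: at line 5 remove [fqd,dlr,yejsr] add [jlp,vjjn] -> 8 lines: uebpf lay rvu sbjnb fhem jlp vjjn dofpn
Final line 1: uebpf

Answer: uebpf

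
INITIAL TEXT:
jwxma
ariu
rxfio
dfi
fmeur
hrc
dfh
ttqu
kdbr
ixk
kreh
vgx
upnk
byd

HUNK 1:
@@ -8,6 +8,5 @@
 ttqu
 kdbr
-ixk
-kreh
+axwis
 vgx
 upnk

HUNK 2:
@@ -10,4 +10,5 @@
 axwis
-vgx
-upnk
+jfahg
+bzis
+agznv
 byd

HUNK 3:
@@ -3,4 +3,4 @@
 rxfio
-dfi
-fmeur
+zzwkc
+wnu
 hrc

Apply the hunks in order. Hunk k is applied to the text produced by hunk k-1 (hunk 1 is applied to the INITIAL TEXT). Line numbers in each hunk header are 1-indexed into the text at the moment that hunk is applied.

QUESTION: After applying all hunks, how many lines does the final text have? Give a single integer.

Answer: 14

Derivation:
Hunk 1: at line 8 remove [ixk,kreh] add [axwis] -> 13 lines: jwxma ariu rxfio dfi fmeur hrc dfh ttqu kdbr axwis vgx upnk byd
Hunk 2: at line 10 remove [vgx,upnk] add [jfahg,bzis,agznv] -> 14 lines: jwxma ariu rxfio dfi fmeur hrc dfh ttqu kdbr axwis jfahg bzis agznv byd
Hunk 3: at line 3 remove [dfi,fmeur] add [zzwkc,wnu] -> 14 lines: jwxma ariu rxfio zzwkc wnu hrc dfh ttqu kdbr axwis jfahg bzis agznv byd
Final line count: 14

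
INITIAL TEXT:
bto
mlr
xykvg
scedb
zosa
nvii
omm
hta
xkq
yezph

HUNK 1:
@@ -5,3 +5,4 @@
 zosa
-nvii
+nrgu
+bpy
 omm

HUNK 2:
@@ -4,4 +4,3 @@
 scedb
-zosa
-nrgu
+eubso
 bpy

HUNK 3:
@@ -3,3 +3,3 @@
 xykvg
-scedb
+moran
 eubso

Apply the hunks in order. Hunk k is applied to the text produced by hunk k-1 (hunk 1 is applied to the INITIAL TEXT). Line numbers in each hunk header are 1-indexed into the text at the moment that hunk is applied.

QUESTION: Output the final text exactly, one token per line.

Answer: bto
mlr
xykvg
moran
eubso
bpy
omm
hta
xkq
yezph

Derivation:
Hunk 1: at line 5 remove [nvii] add [nrgu,bpy] -> 11 lines: bto mlr xykvg scedb zosa nrgu bpy omm hta xkq yezph
Hunk 2: at line 4 remove [zosa,nrgu] add [eubso] -> 10 lines: bto mlr xykvg scedb eubso bpy omm hta xkq yezph
Hunk 3: at line 3 remove [scedb] add [moran] -> 10 lines: bto mlr xykvg moran eubso bpy omm hta xkq yezph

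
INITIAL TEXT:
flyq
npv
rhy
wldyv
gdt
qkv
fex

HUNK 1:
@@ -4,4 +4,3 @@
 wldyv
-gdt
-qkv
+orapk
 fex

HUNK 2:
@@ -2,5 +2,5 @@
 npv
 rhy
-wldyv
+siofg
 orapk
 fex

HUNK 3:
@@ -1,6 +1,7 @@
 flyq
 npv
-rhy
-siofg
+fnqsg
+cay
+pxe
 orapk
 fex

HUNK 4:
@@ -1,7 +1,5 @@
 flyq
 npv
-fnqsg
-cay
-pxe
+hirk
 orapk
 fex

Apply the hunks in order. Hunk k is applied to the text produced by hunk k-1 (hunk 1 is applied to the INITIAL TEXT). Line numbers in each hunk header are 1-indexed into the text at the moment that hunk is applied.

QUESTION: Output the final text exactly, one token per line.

Answer: flyq
npv
hirk
orapk
fex

Derivation:
Hunk 1: at line 4 remove [gdt,qkv] add [orapk] -> 6 lines: flyq npv rhy wldyv orapk fex
Hunk 2: at line 2 remove [wldyv] add [siofg] -> 6 lines: flyq npv rhy siofg orapk fex
Hunk 3: at line 1 remove [rhy,siofg] add [fnqsg,cay,pxe] -> 7 lines: flyq npv fnqsg cay pxe orapk fex
Hunk 4: at line 1 remove [fnqsg,cay,pxe] add [hirk] -> 5 lines: flyq npv hirk orapk fex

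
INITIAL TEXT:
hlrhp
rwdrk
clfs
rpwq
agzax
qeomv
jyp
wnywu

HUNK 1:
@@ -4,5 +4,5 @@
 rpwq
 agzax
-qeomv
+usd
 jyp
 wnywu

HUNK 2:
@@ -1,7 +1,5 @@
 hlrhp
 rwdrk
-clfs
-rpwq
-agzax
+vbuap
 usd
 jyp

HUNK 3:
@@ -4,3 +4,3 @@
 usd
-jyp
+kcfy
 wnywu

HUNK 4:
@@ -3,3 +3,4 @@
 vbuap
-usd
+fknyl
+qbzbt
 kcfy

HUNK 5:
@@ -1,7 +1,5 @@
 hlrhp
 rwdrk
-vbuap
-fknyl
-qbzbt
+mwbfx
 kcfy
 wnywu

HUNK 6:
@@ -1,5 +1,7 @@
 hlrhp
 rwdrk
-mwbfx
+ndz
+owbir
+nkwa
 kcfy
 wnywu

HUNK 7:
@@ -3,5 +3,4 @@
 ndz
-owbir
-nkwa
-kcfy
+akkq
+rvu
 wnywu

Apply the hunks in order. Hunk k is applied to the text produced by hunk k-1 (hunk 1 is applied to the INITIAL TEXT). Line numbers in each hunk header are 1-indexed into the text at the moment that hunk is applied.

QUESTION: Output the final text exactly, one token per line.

Hunk 1: at line 4 remove [qeomv] add [usd] -> 8 lines: hlrhp rwdrk clfs rpwq agzax usd jyp wnywu
Hunk 2: at line 1 remove [clfs,rpwq,agzax] add [vbuap] -> 6 lines: hlrhp rwdrk vbuap usd jyp wnywu
Hunk 3: at line 4 remove [jyp] add [kcfy] -> 6 lines: hlrhp rwdrk vbuap usd kcfy wnywu
Hunk 4: at line 3 remove [usd] add [fknyl,qbzbt] -> 7 lines: hlrhp rwdrk vbuap fknyl qbzbt kcfy wnywu
Hunk 5: at line 1 remove [vbuap,fknyl,qbzbt] add [mwbfx] -> 5 lines: hlrhp rwdrk mwbfx kcfy wnywu
Hunk 6: at line 1 remove [mwbfx] add [ndz,owbir,nkwa] -> 7 lines: hlrhp rwdrk ndz owbir nkwa kcfy wnywu
Hunk 7: at line 3 remove [owbir,nkwa,kcfy] add [akkq,rvu] -> 6 lines: hlrhp rwdrk ndz akkq rvu wnywu

Answer: hlrhp
rwdrk
ndz
akkq
rvu
wnywu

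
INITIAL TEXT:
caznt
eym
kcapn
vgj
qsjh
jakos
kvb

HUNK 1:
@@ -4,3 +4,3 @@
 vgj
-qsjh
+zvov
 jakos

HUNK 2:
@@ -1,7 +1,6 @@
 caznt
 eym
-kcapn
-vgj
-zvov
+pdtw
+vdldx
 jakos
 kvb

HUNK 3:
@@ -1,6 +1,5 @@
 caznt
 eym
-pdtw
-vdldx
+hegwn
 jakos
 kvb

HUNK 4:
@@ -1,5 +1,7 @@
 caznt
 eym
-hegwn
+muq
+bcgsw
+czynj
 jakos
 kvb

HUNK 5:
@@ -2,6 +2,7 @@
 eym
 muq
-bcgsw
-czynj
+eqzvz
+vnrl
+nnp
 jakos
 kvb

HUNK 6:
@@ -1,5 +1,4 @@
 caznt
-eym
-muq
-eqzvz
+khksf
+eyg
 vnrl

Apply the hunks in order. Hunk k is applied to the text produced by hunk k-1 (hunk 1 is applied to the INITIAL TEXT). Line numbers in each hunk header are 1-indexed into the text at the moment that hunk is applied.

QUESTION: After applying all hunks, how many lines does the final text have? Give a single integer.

Answer: 7

Derivation:
Hunk 1: at line 4 remove [qsjh] add [zvov] -> 7 lines: caznt eym kcapn vgj zvov jakos kvb
Hunk 2: at line 1 remove [kcapn,vgj,zvov] add [pdtw,vdldx] -> 6 lines: caznt eym pdtw vdldx jakos kvb
Hunk 3: at line 1 remove [pdtw,vdldx] add [hegwn] -> 5 lines: caznt eym hegwn jakos kvb
Hunk 4: at line 1 remove [hegwn] add [muq,bcgsw,czynj] -> 7 lines: caznt eym muq bcgsw czynj jakos kvb
Hunk 5: at line 2 remove [bcgsw,czynj] add [eqzvz,vnrl,nnp] -> 8 lines: caznt eym muq eqzvz vnrl nnp jakos kvb
Hunk 6: at line 1 remove [eym,muq,eqzvz] add [khksf,eyg] -> 7 lines: caznt khksf eyg vnrl nnp jakos kvb
Final line count: 7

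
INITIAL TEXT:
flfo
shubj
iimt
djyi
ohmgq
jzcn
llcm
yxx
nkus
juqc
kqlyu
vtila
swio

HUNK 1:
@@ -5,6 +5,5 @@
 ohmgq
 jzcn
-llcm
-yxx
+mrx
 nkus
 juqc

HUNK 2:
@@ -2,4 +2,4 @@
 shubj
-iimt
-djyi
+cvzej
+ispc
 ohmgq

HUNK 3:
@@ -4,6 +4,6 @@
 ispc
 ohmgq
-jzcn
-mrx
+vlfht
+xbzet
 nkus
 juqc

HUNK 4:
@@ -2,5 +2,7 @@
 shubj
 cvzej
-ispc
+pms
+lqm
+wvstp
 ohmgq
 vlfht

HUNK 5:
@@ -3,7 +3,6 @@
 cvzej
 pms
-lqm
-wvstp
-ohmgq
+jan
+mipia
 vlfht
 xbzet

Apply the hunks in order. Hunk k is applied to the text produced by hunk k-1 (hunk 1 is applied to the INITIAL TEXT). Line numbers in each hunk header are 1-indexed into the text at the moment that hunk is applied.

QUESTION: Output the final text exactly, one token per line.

Answer: flfo
shubj
cvzej
pms
jan
mipia
vlfht
xbzet
nkus
juqc
kqlyu
vtila
swio

Derivation:
Hunk 1: at line 5 remove [llcm,yxx] add [mrx] -> 12 lines: flfo shubj iimt djyi ohmgq jzcn mrx nkus juqc kqlyu vtila swio
Hunk 2: at line 2 remove [iimt,djyi] add [cvzej,ispc] -> 12 lines: flfo shubj cvzej ispc ohmgq jzcn mrx nkus juqc kqlyu vtila swio
Hunk 3: at line 4 remove [jzcn,mrx] add [vlfht,xbzet] -> 12 lines: flfo shubj cvzej ispc ohmgq vlfht xbzet nkus juqc kqlyu vtila swio
Hunk 4: at line 2 remove [ispc] add [pms,lqm,wvstp] -> 14 lines: flfo shubj cvzej pms lqm wvstp ohmgq vlfht xbzet nkus juqc kqlyu vtila swio
Hunk 5: at line 3 remove [lqm,wvstp,ohmgq] add [jan,mipia] -> 13 lines: flfo shubj cvzej pms jan mipia vlfht xbzet nkus juqc kqlyu vtila swio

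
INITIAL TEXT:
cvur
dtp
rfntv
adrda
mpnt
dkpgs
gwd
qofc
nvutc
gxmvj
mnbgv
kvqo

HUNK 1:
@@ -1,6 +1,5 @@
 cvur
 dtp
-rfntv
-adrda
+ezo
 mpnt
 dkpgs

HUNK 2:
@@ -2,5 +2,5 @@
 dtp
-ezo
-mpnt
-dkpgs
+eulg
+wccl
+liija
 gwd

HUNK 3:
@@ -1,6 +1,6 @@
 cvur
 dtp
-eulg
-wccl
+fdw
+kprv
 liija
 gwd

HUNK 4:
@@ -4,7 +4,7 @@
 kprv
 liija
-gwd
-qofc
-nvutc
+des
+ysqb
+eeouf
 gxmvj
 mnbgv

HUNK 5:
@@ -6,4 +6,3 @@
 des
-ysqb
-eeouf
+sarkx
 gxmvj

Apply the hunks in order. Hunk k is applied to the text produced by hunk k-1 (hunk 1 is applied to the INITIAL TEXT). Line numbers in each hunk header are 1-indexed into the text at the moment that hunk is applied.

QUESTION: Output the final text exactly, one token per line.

Answer: cvur
dtp
fdw
kprv
liija
des
sarkx
gxmvj
mnbgv
kvqo

Derivation:
Hunk 1: at line 1 remove [rfntv,adrda] add [ezo] -> 11 lines: cvur dtp ezo mpnt dkpgs gwd qofc nvutc gxmvj mnbgv kvqo
Hunk 2: at line 2 remove [ezo,mpnt,dkpgs] add [eulg,wccl,liija] -> 11 lines: cvur dtp eulg wccl liija gwd qofc nvutc gxmvj mnbgv kvqo
Hunk 3: at line 1 remove [eulg,wccl] add [fdw,kprv] -> 11 lines: cvur dtp fdw kprv liija gwd qofc nvutc gxmvj mnbgv kvqo
Hunk 4: at line 4 remove [gwd,qofc,nvutc] add [des,ysqb,eeouf] -> 11 lines: cvur dtp fdw kprv liija des ysqb eeouf gxmvj mnbgv kvqo
Hunk 5: at line 6 remove [ysqb,eeouf] add [sarkx] -> 10 lines: cvur dtp fdw kprv liija des sarkx gxmvj mnbgv kvqo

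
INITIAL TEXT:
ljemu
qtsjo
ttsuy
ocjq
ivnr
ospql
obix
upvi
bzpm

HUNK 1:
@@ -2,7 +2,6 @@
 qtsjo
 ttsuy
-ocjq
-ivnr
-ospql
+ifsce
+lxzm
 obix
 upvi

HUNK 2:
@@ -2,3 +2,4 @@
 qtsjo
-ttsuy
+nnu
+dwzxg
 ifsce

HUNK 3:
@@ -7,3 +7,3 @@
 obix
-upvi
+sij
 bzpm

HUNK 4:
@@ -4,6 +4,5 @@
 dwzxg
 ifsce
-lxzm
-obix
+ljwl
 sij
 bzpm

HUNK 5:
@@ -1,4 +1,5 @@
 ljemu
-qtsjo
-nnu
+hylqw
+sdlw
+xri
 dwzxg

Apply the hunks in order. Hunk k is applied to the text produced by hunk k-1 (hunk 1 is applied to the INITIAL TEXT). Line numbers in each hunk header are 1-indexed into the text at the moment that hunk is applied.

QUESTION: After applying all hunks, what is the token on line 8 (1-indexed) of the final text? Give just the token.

Hunk 1: at line 2 remove [ocjq,ivnr,ospql] add [ifsce,lxzm] -> 8 lines: ljemu qtsjo ttsuy ifsce lxzm obix upvi bzpm
Hunk 2: at line 2 remove [ttsuy] add [nnu,dwzxg] -> 9 lines: ljemu qtsjo nnu dwzxg ifsce lxzm obix upvi bzpm
Hunk 3: at line 7 remove [upvi] add [sij] -> 9 lines: ljemu qtsjo nnu dwzxg ifsce lxzm obix sij bzpm
Hunk 4: at line 4 remove [lxzm,obix] add [ljwl] -> 8 lines: ljemu qtsjo nnu dwzxg ifsce ljwl sij bzpm
Hunk 5: at line 1 remove [qtsjo,nnu] add [hylqw,sdlw,xri] -> 9 lines: ljemu hylqw sdlw xri dwzxg ifsce ljwl sij bzpm
Final line 8: sij

Answer: sij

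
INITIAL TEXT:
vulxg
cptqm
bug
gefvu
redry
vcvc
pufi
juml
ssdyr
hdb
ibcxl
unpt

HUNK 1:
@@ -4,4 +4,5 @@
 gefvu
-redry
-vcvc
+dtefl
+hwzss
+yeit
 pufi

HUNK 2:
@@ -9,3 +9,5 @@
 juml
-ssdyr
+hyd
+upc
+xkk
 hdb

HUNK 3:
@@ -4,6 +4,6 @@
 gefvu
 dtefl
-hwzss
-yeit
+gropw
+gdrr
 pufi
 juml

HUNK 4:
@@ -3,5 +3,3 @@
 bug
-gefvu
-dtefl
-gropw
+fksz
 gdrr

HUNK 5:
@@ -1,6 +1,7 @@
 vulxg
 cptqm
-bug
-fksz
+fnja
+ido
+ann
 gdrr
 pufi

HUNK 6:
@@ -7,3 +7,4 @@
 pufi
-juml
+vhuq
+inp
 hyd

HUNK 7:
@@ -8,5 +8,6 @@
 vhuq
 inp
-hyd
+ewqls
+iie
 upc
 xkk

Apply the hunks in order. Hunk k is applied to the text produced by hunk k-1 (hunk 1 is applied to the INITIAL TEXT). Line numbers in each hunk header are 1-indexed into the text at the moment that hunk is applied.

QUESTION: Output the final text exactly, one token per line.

Hunk 1: at line 4 remove [redry,vcvc] add [dtefl,hwzss,yeit] -> 13 lines: vulxg cptqm bug gefvu dtefl hwzss yeit pufi juml ssdyr hdb ibcxl unpt
Hunk 2: at line 9 remove [ssdyr] add [hyd,upc,xkk] -> 15 lines: vulxg cptqm bug gefvu dtefl hwzss yeit pufi juml hyd upc xkk hdb ibcxl unpt
Hunk 3: at line 4 remove [hwzss,yeit] add [gropw,gdrr] -> 15 lines: vulxg cptqm bug gefvu dtefl gropw gdrr pufi juml hyd upc xkk hdb ibcxl unpt
Hunk 4: at line 3 remove [gefvu,dtefl,gropw] add [fksz] -> 13 lines: vulxg cptqm bug fksz gdrr pufi juml hyd upc xkk hdb ibcxl unpt
Hunk 5: at line 1 remove [bug,fksz] add [fnja,ido,ann] -> 14 lines: vulxg cptqm fnja ido ann gdrr pufi juml hyd upc xkk hdb ibcxl unpt
Hunk 6: at line 7 remove [juml] add [vhuq,inp] -> 15 lines: vulxg cptqm fnja ido ann gdrr pufi vhuq inp hyd upc xkk hdb ibcxl unpt
Hunk 7: at line 8 remove [hyd] add [ewqls,iie] -> 16 lines: vulxg cptqm fnja ido ann gdrr pufi vhuq inp ewqls iie upc xkk hdb ibcxl unpt

Answer: vulxg
cptqm
fnja
ido
ann
gdrr
pufi
vhuq
inp
ewqls
iie
upc
xkk
hdb
ibcxl
unpt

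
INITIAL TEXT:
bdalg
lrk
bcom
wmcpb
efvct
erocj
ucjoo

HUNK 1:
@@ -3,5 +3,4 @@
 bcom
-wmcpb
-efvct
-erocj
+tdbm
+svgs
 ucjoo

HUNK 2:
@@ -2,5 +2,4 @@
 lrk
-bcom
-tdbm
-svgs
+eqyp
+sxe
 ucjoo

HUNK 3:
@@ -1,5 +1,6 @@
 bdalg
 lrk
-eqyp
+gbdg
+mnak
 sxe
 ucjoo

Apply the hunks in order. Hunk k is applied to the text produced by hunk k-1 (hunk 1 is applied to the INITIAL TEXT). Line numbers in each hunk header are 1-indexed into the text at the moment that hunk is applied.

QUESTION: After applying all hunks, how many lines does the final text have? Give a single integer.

Answer: 6

Derivation:
Hunk 1: at line 3 remove [wmcpb,efvct,erocj] add [tdbm,svgs] -> 6 lines: bdalg lrk bcom tdbm svgs ucjoo
Hunk 2: at line 2 remove [bcom,tdbm,svgs] add [eqyp,sxe] -> 5 lines: bdalg lrk eqyp sxe ucjoo
Hunk 3: at line 1 remove [eqyp] add [gbdg,mnak] -> 6 lines: bdalg lrk gbdg mnak sxe ucjoo
Final line count: 6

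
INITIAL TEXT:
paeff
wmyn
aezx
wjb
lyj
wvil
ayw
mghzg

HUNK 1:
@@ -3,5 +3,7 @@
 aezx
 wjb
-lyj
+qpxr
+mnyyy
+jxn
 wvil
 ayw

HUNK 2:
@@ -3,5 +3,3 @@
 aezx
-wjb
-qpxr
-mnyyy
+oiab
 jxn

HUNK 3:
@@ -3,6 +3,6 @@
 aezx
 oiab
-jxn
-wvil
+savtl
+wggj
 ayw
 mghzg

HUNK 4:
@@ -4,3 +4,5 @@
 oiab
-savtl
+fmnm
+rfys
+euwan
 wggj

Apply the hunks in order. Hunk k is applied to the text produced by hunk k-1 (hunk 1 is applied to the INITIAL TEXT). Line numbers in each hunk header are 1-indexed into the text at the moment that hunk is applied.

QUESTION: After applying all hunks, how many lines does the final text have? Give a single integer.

Hunk 1: at line 3 remove [lyj] add [qpxr,mnyyy,jxn] -> 10 lines: paeff wmyn aezx wjb qpxr mnyyy jxn wvil ayw mghzg
Hunk 2: at line 3 remove [wjb,qpxr,mnyyy] add [oiab] -> 8 lines: paeff wmyn aezx oiab jxn wvil ayw mghzg
Hunk 3: at line 3 remove [jxn,wvil] add [savtl,wggj] -> 8 lines: paeff wmyn aezx oiab savtl wggj ayw mghzg
Hunk 4: at line 4 remove [savtl] add [fmnm,rfys,euwan] -> 10 lines: paeff wmyn aezx oiab fmnm rfys euwan wggj ayw mghzg
Final line count: 10

Answer: 10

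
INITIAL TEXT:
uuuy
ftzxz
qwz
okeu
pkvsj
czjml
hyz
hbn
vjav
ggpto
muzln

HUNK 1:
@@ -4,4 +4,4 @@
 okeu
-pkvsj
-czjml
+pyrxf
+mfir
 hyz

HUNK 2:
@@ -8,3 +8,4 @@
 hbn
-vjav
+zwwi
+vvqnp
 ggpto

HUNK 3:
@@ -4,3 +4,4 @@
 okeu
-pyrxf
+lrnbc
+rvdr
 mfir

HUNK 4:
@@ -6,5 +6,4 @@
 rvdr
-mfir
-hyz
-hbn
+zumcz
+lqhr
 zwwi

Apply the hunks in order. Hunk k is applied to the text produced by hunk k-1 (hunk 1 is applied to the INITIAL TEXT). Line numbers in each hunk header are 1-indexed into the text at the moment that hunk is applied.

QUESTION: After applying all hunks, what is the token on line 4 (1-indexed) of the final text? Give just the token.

Answer: okeu

Derivation:
Hunk 1: at line 4 remove [pkvsj,czjml] add [pyrxf,mfir] -> 11 lines: uuuy ftzxz qwz okeu pyrxf mfir hyz hbn vjav ggpto muzln
Hunk 2: at line 8 remove [vjav] add [zwwi,vvqnp] -> 12 lines: uuuy ftzxz qwz okeu pyrxf mfir hyz hbn zwwi vvqnp ggpto muzln
Hunk 3: at line 4 remove [pyrxf] add [lrnbc,rvdr] -> 13 lines: uuuy ftzxz qwz okeu lrnbc rvdr mfir hyz hbn zwwi vvqnp ggpto muzln
Hunk 4: at line 6 remove [mfir,hyz,hbn] add [zumcz,lqhr] -> 12 lines: uuuy ftzxz qwz okeu lrnbc rvdr zumcz lqhr zwwi vvqnp ggpto muzln
Final line 4: okeu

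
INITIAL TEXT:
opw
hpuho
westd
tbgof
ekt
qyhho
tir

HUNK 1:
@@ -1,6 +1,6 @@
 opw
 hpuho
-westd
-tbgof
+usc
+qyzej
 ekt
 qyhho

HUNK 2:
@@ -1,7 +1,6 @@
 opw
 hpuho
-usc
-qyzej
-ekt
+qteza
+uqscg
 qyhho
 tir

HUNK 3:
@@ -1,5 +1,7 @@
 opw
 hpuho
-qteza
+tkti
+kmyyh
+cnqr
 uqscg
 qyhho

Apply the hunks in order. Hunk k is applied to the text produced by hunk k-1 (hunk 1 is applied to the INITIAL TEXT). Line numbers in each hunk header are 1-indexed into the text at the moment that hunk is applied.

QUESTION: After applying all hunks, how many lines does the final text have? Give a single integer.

Answer: 8

Derivation:
Hunk 1: at line 1 remove [westd,tbgof] add [usc,qyzej] -> 7 lines: opw hpuho usc qyzej ekt qyhho tir
Hunk 2: at line 1 remove [usc,qyzej,ekt] add [qteza,uqscg] -> 6 lines: opw hpuho qteza uqscg qyhho tir
Hunk 3: at line 1 remove [qteza] add [tkti,kmyyh,cnqr] -> 8 lines: opw hpuho tkti kmyyh cnqr uqscg qyhho tir
Final line count: 8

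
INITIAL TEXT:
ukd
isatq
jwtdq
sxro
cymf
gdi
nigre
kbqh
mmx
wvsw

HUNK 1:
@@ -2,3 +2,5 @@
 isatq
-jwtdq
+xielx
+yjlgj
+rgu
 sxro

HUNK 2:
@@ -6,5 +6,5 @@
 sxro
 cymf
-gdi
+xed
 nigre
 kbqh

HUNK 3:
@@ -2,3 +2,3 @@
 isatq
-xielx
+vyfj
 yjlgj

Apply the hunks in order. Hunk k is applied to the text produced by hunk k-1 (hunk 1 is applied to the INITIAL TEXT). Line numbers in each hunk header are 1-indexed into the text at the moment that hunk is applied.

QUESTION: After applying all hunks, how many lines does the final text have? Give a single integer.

Hunk 1: at line 2 remove [jwtdq] add [xielx,yjlgj,rgu] -> 12 lines: ukd isatq xielx yjlgj rgu sxro cymf gdi nigre kbqh mmx wvsw
Hunk 2: at line 6 remove [gdi] add [xed] -> 12 lines: ukd isatq xielx yjlgj rgu sxro cymf xed nigre kbqh mmx wvsw
Hunk 3: at line 2 remove [xielx] add [vyfj] -> 12 lines: ukd isatq vyfj yjlgj rgu sxro cymf xed nigre kbqh mmx wvsw
Final line count: 12

Answer: 12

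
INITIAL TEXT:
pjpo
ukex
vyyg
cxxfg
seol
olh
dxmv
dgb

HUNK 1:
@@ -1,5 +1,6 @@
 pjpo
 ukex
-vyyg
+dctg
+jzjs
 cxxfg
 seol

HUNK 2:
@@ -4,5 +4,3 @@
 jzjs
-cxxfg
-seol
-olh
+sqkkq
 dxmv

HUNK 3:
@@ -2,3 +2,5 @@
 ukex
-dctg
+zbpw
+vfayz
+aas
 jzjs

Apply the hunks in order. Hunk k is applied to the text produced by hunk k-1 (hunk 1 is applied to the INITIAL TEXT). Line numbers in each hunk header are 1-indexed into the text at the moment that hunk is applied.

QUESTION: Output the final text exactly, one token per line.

Hunk 1: at line 1 remove [vyyg] add [dctg,jzjs] -> 9 lines: pjpo ukex dctg jzjs cxxfg seol olh dxmv dgb
Hunk 2: at line 4 remove [cxxfg,seol,olh] add [sqkkq] -> 7 lines: pjpo ukex dctg jzjs sqkkq dxmv dgb
Hunk 3: at line 2 remove [dctg] add [zbpw,vfayz,aas] -> 9 lines: pjpo ukex zbpw vfayz aas jzjs sqkkq dxmv dgb

Answer: pjpo
ukex
zbpw
vfayz
aas
jzjs
sqkkq
dxmv
dgb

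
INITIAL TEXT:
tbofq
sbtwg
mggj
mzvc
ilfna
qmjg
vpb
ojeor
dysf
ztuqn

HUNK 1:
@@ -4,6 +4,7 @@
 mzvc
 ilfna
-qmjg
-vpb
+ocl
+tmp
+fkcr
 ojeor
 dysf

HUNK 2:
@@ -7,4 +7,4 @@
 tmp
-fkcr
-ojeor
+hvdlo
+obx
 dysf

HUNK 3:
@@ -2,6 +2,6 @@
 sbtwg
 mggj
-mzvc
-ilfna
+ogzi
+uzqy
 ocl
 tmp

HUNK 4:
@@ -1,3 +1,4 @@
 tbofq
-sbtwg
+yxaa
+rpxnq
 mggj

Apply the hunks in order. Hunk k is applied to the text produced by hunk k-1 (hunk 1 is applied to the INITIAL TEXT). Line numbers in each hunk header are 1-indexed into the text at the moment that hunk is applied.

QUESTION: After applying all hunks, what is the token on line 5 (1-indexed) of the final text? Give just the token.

Answer: ogzi

Derivation:
Hunk 1: at line 4 remove [qmjg,vpb] add [ocl,tmp,fkcr] -> 11 lines: tbofq sbtwg mggj mzvc ilfna ocl tmp fkcr ojeor dysf ztuqn
Hunk 2: at line 7 remove [fkcr,ojeor] add [hvdlo,obx] -> 11 lines: tbofq sbtwg mggj mzvc ilfna ocl tmp hvdlo obx dysf ztuqn
Hunk 3: at line 2 remove [mzvc,ilfna] add [ogzi,uzqy] -> 11 lines: tbofq sbtwg mggj ogzi uzqy ocl tmp hvdlo obx dysf ztuqn
Hunk 4: at line 1 remove [sbtwg] add [yxaa,rpxnq] -> 12 lines: tbofq yxaa rpxnq mggj ogzi uzqy ocl tmp hvdlo obx dysf ztuqn
Final line 5: ogzi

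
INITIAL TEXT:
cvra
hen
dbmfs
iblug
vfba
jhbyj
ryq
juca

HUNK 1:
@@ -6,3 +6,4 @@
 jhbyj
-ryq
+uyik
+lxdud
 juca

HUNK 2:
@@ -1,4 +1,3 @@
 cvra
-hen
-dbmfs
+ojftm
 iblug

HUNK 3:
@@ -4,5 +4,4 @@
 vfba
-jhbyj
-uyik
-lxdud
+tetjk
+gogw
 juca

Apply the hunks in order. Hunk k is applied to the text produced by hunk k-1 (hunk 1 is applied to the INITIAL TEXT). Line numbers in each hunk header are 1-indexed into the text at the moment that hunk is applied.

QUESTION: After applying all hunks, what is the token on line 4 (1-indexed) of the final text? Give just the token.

Hunk 1: at line 6 remove [ryq] add [uyik,lxdud] -> 9 lines: cvra hen dbmfs iblug vfba jhbyj uyik lxdud juca
Hunk 2: at line 1 remove [hen,dbmfs] add [ojftm] -> 8 lines: cvra ojftm iblug vfba jhbyj uyik lxdud juca
Hunk 3: at line 4 remove [jhbyj,uyik,lxdud] add [tetjk,gogw] -> 7 lines: cvra ojftm iblug vfba tetjk gogw juca
Final line 4: vfba

Answer: vfba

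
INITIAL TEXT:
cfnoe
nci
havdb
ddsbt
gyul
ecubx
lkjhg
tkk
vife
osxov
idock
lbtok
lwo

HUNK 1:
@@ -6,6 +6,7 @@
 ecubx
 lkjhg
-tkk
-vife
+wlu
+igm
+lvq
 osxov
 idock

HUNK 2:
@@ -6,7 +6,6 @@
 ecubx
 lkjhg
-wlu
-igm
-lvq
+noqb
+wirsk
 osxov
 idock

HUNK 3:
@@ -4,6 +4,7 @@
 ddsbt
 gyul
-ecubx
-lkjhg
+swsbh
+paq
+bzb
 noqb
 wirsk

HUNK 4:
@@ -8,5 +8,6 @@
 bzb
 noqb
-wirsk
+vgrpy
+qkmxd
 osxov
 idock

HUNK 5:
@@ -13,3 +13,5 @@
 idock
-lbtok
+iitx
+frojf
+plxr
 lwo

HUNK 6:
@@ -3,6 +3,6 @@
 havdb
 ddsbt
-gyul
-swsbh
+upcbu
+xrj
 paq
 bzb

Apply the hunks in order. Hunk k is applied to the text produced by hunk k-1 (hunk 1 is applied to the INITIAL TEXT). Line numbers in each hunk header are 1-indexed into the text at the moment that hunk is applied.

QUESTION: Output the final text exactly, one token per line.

Answer: cfnoe
nci
havdb
ddsbt
upcbu
xrj
paq
bzb
noqb
vgrpy
qkmxd
osxov
idock
iitx
frojf
plxr
lwo

Derivation:
Hunk 1: at line 6 remove [tkk,vife] add [wlu,igm,lvq] -> 14 lines: cfnoe nci havdb ddsbt gyul ecubx lkjhg wlu igm lvq osxov idock lbtok lwo
Hunk 2: at line 6 remove [wlu,igm,lvq] add [noqb,wirsk] -> 13 lines: cfnoe nci havdb ddsbt gyul ecubx lkjhg noqb wirsk osxov idock lbtok lwo
Hunk 3: at line 4 remove [ecubx,lkjhg] add [swsbh,paq,bzb] -> 14 lines: cfnoe nci havdb ddsbt gyul swsbh paq bzb noqb wirsk osxov idock lbtok lwo
Hunk 4: at line 8 remove [wirsk] add [vgrpy,qkmxd] -> 15 lines: cfnoe nci havdb ddsbt gyul swsbh paq bzb noqb vgrpy qkmxd osxov idock lbtok lwo
Hunk 5: at line 13 remove [lbtok] add [iitx,frojf,plxr] -> 17 lines: cfnoe nci havdb ddsbt gyul swsbh paq bzb noqb vgrpy qkmxd osxov idock iitx frojf plxr lwo
Hunk 6: at line 3 remove [gyul,swsbh] add [upcbu,xrj] -> 17 lines: cfnoe nci havdb ddsbt upcbu xrj paq bzb noqb vgrpy qkmxd osxov idock iitx frojf plxr lwo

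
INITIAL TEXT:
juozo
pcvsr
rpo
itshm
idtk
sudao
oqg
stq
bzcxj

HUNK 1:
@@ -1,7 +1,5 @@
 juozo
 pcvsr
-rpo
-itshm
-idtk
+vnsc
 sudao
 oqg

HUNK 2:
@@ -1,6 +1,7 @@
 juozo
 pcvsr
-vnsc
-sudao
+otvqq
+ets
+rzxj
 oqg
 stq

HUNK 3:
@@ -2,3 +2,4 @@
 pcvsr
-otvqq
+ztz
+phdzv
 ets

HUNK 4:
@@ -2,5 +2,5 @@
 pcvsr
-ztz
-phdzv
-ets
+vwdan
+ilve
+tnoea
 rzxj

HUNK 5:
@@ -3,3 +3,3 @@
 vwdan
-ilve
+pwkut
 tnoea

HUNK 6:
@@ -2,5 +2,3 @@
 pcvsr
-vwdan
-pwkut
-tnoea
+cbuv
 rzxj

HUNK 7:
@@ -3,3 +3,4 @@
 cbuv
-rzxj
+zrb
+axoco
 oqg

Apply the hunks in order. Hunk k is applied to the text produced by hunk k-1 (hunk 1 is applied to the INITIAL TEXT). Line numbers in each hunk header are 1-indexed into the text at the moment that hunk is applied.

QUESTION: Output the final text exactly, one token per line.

Answer: juozo
pcvsr
cbuv
zrb
axoco
oqg
stq
bzcxj

Derivation:
Hunk 1: at line 1 remove [rpo,itshm,idtk] add [vnsc] -> 7 lines: juozo pcvsr vnsc sudao oqg stq bzcxj
Hunk 2: at line 1 remove [vnsc,sudao] add [otvqq,ets,rzxj] -> 8 lines: juozo pcvsr otvqq ets rzxj oqg stq bzcxj
Hunk 3: at line 2 remove [otvqq] add [ztz,phdzv] -> 9 lines: juozo pcvsr ztz phdzv ets rzxj oqg stq bzcxj
Hunk 4: at line 2 remove [ztz,phdzv,ets] add [vwdan,ilve,tnoea] -> 9 lines: juozo pcvsr vwdan ilve tnoea rzxj oqg stq bzcxj
Hunk 5: at line 3 remove [ilve] add [pwkut] -> 9 lines: juozo pcvsr vwdan pwkut tnoea rzxj oqg stq bzcxj
Hunk 6: at line 2 remove [vwdan,pwkut,tnoea] add [cbuv] -> 7 lines: juozo pcvsr cbuv rzxj oqg stq bzcxj
Hunk 7: at line 3 remove [rzxj] add [zrb,axoco] -> 8 lines: juozo pcvsr cbuv zrb axoco oqg stq bzcxj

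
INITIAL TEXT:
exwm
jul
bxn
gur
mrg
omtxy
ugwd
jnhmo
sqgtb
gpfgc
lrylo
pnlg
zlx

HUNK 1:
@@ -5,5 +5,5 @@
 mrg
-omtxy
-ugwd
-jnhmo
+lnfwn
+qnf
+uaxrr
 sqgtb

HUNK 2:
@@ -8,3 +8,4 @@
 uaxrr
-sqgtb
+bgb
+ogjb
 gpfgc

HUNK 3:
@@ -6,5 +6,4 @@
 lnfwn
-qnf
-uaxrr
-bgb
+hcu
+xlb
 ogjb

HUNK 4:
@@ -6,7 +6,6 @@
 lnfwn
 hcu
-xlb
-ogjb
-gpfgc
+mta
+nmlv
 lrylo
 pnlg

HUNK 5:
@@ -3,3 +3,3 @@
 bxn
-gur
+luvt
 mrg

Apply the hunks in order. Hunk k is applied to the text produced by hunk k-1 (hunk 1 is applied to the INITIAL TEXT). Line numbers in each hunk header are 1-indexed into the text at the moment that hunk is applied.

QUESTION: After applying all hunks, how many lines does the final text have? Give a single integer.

Hunk 1: at line 5 remove [omtxy,ugwd,jnhmo] add [lnfwn,qnf,uaxrr] -> 13 lines: exwm jul bxn gur mrg lnfwn qnf uaxrr sqgtb gpfgc lrylo pnlg zlx
Hunk 2: at line 8 remove [sqgtb] add [bgb,ogjb] -> 14 lines: exwm jul bxn gur mrg lnfwn qnf uaxrr bgb ogjb gpfgc lrylo pnlg zlx
Hunk 3: at line 6 remove [qnf,uaxrr,bgb] add [hcu,xlb] -> 13 lines: exwm jul bxn gur mrg lnfwn hcu xlb ogjb gpfgc lrylo pnlg zlx
Hunk 4: at line 6 remove [xlb,ogjb,gpfgc] add [mta,nmlv] -> 12 lines: exwm jul bxn gur mrg lnfwn hcu mta nmlv lrylo pnlg zlx
Hunk 5: at line 3 remove [gur] add [luvt] -> 12 lines: exwm jul bxn luvt mrg lnfwn hcu mta nmlv lrylo pnlg zlx
Final line count: 12

Answer: 12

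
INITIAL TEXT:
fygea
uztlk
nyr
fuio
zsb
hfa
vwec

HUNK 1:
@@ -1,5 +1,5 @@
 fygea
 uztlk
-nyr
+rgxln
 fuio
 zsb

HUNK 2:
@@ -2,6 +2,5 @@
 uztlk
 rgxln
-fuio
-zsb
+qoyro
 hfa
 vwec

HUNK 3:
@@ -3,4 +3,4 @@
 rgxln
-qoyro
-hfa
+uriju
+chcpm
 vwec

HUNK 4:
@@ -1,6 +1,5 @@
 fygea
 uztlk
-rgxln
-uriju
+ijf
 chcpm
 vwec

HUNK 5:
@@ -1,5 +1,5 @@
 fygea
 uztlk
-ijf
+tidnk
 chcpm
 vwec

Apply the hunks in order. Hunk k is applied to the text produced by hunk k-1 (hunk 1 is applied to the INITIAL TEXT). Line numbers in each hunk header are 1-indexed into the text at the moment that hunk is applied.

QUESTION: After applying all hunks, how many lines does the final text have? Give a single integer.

Answer: 5

Derivation:
Hunk 1: at line 1 remove [nyr] add [rgxln] -> 7 lines: fygea uztlk rgxln fuio zsb hfa vwec
Hunk 2: at line 2 remove [fuio,zsb] add [qoyro] -> 6 lines: fygea uztlk rgxln qoyro hfa vwec
Hunk 3: at line 3 remove [qoyro,hfa] add [uriju,chcpm] -> 6 lines: fygea uztlk rgxln uriju chcpm vwec
Hunk 4: at line 1 remove [rgxln,uriju] add [ijf] -> 5 lines: fygea uztlk ijf chcpm vwec
Hunk 5: at line 1 remove [ijf] add [tidnk] -> 5 lines: fygea uztlk tidnk chcpm vwec
Final line count: 5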